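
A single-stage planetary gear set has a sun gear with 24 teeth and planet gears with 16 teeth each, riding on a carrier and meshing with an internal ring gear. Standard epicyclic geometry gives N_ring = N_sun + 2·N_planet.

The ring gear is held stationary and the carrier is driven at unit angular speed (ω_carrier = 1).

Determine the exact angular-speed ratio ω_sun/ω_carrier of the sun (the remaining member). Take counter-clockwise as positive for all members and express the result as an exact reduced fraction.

10/3

N_ring = 24 + 2·16 = 56
24(ω_s−ω_c) = −56(ω_r−ω_c),  ω_r=0, ω_c=1
ω_s = 1 − (56/24)(0−1) = 10/3
ω_s/ω_c = 10/3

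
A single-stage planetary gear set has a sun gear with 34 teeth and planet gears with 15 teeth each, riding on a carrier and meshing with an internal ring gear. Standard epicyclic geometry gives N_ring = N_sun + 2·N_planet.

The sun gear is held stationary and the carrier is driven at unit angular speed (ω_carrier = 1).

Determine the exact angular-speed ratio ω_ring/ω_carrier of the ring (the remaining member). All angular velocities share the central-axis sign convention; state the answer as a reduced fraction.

49/32

N_ring = 34 + 2·15 = 64
34(ω_s−ω_c) = −64(ω_r−ω_c),  ω_s=0, ω_c=1
ω_r = 1 − (34/64)(0−1) = 49/32
ω_r/ω_c = 49/32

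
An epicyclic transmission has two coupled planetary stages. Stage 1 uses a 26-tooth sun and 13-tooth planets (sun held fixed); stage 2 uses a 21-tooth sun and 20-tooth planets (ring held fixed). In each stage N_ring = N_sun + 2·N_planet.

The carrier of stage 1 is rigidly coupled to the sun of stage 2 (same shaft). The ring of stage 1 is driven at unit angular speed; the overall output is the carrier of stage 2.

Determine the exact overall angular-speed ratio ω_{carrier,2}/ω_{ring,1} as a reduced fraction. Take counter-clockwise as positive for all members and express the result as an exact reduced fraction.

7/41

Stage 1: N_ring = 26 + 2·13 = 52
Stage 1: 26(ω_s−ω_c) = −52(ω_r−ω_c),  ω_s=0, ω_r=1
Stage 1: 26(0−ω_c) = −52(1−ω_c)  ⇒  78ω_c = 52  ⇒  ω_c = 2/3
  ⇒ ω_c¹/ω_r¹ = 2/3
Stage 2: N_ring = 21 + 2·20 = 61
Stage 2: 21(ω_s−ω_c) = −61(ω_r−ω_c),  ω_r=0, ω_s=1
Stage 2: 21(1−ω_c) = −61(0−ω_c)  ⇒  82ω_c = 21  ⇒  ω_c = 21/82
  ⇒ ω_c²/ω_s² = 21/82
Coupling ω_s² = ω_c¹ ⇒ overall = 2/3 × 21/82 = 7/41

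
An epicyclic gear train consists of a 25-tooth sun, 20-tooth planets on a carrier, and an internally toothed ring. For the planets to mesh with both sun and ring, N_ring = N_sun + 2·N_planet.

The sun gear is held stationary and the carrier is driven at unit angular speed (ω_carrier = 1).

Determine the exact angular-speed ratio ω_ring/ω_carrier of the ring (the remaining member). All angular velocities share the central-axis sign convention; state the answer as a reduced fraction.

18/13

N_ring = 25 + 2·20 = 65
25(ω_s−ω_c) = −65(ω_r−ω_c),  ω_s=0, ω_c=1
ω_r = 1 − (25/65)(0−1) = 18/13
ω_r/ω_c = 18/13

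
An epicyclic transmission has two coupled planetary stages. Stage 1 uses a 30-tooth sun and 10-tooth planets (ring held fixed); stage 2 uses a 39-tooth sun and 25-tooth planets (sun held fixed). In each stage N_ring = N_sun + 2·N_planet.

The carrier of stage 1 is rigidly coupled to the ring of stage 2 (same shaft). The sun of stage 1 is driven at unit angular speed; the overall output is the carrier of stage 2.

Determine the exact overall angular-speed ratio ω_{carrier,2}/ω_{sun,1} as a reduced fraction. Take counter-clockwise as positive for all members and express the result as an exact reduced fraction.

267/1024

Stage 1: N_ring = 30 + 2·10 = 50
Stage 1: 30(ω_s−ω_c) = −50(ω_r−ω_c),  ω_r=0, ω_s=1
Stage 1: 30(1−ω_c) = −50(0−ω_c)  ⇒  80ω_c = 30  ⇒  ω_c = 3/8
  ⇒ ω_c¹/ω_s¹ = 3/8
Stage 2: N_ring = 39 + 2·25 = 89
Stage 2: 39(ω_s−ω_c) = −89(ω_r−ω_c),  ω_s=0, ω_r=1
Stage 2: 39(0−ω_c) = −89(1−ω_c)  ⇒  128ω_c = 89  ⇒  ω_c = 89/128
  ⇒ ω_c²/ω_r² = 89/128
Coupling ω_r² = ω_c¹ ⇒ overall = 3/8 × 89/128 = 267/1024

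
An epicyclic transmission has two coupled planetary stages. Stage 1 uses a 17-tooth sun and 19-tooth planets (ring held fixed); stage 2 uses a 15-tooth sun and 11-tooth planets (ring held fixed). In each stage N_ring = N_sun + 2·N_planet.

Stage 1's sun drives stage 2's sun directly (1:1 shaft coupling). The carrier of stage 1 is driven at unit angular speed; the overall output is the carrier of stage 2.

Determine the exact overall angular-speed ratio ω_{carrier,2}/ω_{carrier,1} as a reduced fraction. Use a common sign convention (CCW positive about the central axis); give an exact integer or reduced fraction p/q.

270/221

Stage 1: N_ring = 17 + 2·19 = 55
Stage 1: 17(ω_s−ω_c) = −55(ω_r−ω_c),  ω_r=0, ω_c=1
Stage 1: ω_s = 1 − (55/17)(0−1) = 72/17
  ⇒ ω_s¹/ω_c¹ = 72/17
Stage 2: N_ring = 15 + 2·11 = 37
Stage 2: 15(ω_s−ω_c) = −37(ω_r−ω_c),  ω_r=0, ω_s=1
Stage 2: 15(1−ω_c) = −37(0−ω_c)  ⇒  52ω_c = 15  ⇒  ω_c = 15/52
  ⇒ ω_c²/ω_s² = 15/52
Coupling ω_s² = ω_s¹ ⇒ overall = 72/17 × 15/52 = 270/221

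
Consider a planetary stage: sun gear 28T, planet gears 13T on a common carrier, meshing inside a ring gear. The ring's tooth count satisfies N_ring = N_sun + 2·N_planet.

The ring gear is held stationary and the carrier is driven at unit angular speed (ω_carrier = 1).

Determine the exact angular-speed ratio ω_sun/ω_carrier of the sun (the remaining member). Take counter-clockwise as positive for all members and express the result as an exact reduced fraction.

N_ring = 28 + 2·13 = 54
28(ω_s−ω_c) = −54(ω_r−ω_c),  ω_r=0, ω_c=1
ω_s = 1 − (54/28)(0−1) = 41/14
ω_s/ω_c = 41/14

41/14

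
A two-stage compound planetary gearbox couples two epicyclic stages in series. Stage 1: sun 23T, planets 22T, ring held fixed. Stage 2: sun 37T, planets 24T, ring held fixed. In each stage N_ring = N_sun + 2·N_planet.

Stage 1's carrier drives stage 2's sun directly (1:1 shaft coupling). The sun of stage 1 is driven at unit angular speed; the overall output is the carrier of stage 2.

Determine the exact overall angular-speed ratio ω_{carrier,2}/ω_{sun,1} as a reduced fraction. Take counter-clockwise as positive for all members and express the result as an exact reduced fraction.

Stage 1: N_ring = 23 + 2·22 = 67
Stage 1: 23(ω_s−ω_c) = −67(ω_r−ω_c),  ω_r=0, ω_s=1
Stage 1: 23(1−ω_c) = −67(0−ω_c)  ⇒  90ω_c = 23  ⇒  ω_c = 23/90
  ⇒ ω_c¹/ω_s¹ = 23/90
Stage 2: N_ring = 37 + 2·24 = 85
Stage 2: 37(ω_s−ω_c) = −85(ω_r−ω_c),  ω_r=0, ω_s=1
Stage 2: 37(1−ω_c) = −85(0−ω_c)  ⇒  122ω_c = 37  ⇒  ω_c = 37/122
  ⇒ ω_c²/ω_s² = 37/122
Coupling ω_s² = ω_c¹ ⇒ overall = 23/90 × 37/122 = 851/10980

851/10980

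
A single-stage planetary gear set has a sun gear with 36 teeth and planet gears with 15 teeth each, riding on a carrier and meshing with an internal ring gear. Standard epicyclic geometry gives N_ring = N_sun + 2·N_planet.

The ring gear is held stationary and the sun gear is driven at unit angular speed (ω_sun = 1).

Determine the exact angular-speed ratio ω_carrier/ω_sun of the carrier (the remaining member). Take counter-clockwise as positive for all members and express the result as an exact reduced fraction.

N_ring = 36 + 2·15 = 66
36(ω_s−ω_c) = −66(ω_r−ω_c),  ω_r=0, ω_s=1
36(1−ω_c) = −66(0−ω_c)  ⇒  102ω_c = 36  ⇒  ω_c = 6/17
ω_c/ω_s = 6/17

6/17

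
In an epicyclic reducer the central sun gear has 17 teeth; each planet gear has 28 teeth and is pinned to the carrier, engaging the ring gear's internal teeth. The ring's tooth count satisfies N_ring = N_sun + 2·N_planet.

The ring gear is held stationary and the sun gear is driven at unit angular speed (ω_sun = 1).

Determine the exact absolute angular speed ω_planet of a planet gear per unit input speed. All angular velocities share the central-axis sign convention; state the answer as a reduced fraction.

-17/56

N_ring = 17 + 2·28 = 73
17(ω_s−ω_c) = −73(ω_r−ω_c),  ω_r=0, ω_s=1
17(1−ω_c) = −73(0−ω_c)  ⇒  90ω_c = 17  ⇒  ω_c = 17/90
sun–planet: 17·(1−17/90) = −28·(ω_p−ω_c)  ⇒  ω_p−ω_c = −(17/28)·(73/90) = -1241/2520
ω_p = 17/90 − 1241/2520 = -17/56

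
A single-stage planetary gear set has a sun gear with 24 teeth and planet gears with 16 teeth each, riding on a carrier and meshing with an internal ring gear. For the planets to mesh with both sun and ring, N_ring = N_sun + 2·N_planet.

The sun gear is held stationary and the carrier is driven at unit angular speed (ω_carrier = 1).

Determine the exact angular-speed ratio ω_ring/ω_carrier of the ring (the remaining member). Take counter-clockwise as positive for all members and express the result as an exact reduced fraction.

N_ring = 24 + 2·16 = 56
24(ω_s−ω_c) = −56(ω_r−ω_c),  ω_s=0, ω_c=1
ω_r = 1 − (24/56)(0−1) = 10/7
ω_r/ω_c = 10/7

10/7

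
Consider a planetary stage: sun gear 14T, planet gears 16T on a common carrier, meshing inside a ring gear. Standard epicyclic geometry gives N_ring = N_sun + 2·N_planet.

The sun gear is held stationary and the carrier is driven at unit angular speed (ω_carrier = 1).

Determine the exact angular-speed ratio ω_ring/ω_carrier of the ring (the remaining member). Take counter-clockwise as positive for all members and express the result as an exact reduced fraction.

30/23

N_ring = 14 + 2·16 = 46
14(ω_s−ω_c) = −46(ω_r−ω_c),  ω_s=0, ω_c=1
ω_r = 1 − (14/46)(0−1) = 30/23
ω_r/ω_c = 30/23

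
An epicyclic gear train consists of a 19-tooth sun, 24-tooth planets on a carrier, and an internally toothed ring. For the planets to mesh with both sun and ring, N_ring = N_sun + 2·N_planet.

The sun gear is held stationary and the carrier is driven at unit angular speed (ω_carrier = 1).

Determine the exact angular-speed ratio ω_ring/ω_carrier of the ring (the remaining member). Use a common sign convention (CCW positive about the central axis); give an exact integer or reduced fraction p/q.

N_ring = 19 + 2·24 = 67
19(ω_s−ω_c) = −67(ω_r−ω_c),  ω_s=0, ω_c=1
ω_r = 1 − (19/67)(0−1) = 86/67
ω_r/ω_c = 86/67

86/67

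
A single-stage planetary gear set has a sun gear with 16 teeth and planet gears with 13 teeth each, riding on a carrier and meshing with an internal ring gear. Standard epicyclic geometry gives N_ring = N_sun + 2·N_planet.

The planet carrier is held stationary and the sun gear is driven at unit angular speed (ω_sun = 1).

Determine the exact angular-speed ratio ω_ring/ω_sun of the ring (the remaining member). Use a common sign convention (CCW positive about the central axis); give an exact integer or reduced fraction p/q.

N_ring = 16 + 2·13 = 42
16(ω_s−ω_c) = −42(ω_r−ω_c),  ω_c=0, ω_s=1
ω_r = 0 − (16/42)(1−0) = -8/21
ω_r/ω_s = -8/21

-8/21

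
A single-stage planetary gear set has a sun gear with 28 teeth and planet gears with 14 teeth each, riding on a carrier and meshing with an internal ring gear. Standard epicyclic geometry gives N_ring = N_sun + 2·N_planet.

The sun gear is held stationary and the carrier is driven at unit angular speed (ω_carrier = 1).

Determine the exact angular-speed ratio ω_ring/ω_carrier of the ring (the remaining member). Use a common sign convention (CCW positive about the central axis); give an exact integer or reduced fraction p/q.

3/2

N_ring = 28 + 2·14 = 56
28(ω_s−ω_c) = −56(ω_r−ω_c),  ω_s=0, ω_c=1
ω_r = 1 − (28/56)(0−1) = 3/2
ω_r/ω_c = 3/2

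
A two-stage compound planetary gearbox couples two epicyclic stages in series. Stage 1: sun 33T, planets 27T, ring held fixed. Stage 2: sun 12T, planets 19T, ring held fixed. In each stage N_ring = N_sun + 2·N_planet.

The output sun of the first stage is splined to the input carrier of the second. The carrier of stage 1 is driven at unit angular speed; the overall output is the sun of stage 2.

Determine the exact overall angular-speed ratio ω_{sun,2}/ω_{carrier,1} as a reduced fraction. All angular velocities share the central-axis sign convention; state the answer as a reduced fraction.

620/33

Stage 1: N_ring = 33 + 2·27 = 87
Stage 1: 33(ω_s−ω_c) = −87(ω_r−ω_c),  ω_r=0, ω_c=1
Stage 1: ω_s = 1 − (87/33)(0−1) = 40/11
  ⇒ ω_s¹/ω_c¹ = 40/11
Stage 2: N_ring = 12 + 2·19 = 50
Stage 2: 12(ω_s−ω_c) = −50(ω_r−ω_c),  ω_r=0, ω_c=1
Stage 2: ω_s = 1 − (50/12)(0−1) = 31/6
  ⇒ ω_s²/ω_c² = 31/6
Coupling ω_c² = ω_s¹ ⇒ overall = 40/11 × 31/6 = 620/33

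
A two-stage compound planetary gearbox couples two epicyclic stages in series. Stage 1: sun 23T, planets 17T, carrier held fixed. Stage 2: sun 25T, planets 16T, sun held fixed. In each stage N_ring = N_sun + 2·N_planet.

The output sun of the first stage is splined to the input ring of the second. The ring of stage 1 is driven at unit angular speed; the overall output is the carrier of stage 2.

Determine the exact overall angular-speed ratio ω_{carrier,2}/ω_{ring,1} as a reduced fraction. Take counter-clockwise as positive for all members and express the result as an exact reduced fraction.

Stage 1: N_ring = 23 + 2·17 = 57
Stage 1: 23(ω_s−ω_c) = −57(ω_r−ω_c),  ω_c=0, ω_r=1
Stage 1: ω_s = 0 − (57/23)(1−0) = -57/23
  ⇒ ω_s¹/ω_r¹ = -57/23
Stage 2: N_ring = 25 + 2·16 = 57
Stage 2: 25(ω_s−ω_c) = −57(ω_r−ω_c),  ω_s=0, ω_r=1
Stage 2: 25(0−ω_c) = −57(1−ω_c)  ⇒  82ω_c = 57  ⇒  ω_c = 57/82
  ⇒ ω_c²/ω_r² = 57/82
Coupling ω_r² = ω_s¹ ⇒ overall = -57/23 × 57/82 = -3249/1886

-3249/1886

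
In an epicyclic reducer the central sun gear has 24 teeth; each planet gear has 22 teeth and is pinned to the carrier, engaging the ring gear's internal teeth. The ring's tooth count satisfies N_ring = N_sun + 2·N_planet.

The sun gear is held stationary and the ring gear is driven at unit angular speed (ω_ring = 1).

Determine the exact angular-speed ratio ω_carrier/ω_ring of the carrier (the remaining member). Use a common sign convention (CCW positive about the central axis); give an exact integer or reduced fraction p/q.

N_ring = 24 + 2·22 = 68
24(ω_s−ω_c) = −68(ω_r−ω_c),  ω_s=0, ω_r=1
24(0−ω_c) = −68(1−ω_c)  ⇒  92ω_c = 68  ⇒  ω_c = 17/23
ω_c/ω_r = 17/23

17/23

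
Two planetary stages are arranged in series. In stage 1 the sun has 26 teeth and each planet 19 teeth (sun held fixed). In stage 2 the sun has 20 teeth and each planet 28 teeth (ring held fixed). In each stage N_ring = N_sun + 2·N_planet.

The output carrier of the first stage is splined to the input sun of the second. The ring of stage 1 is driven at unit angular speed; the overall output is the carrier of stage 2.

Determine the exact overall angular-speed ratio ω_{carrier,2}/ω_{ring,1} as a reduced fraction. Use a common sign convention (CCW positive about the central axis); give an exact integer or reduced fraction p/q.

4/27

Stage 1: N_ring = 26 + 2·19 = 64
Stage 1: 26(ω_s−ω_c) = −64(ω_r−ω_c),  ω_s=0, ω_r=1
Stage 1: 26(0−ω_c) = −64(1−ω_c)  ⇒  90ω_c = 64  ⇒  ω_c = 32/45
  ⇒ ω_c¹/ω_r¹ = 32/45
Stage 2: N_ring = 20 + 2·28 = 76
Stage 2: 20(ω_s−ω_c) = −76(ω_r−ω_c),  ω_r=0, ω_s=1
Stage 2: 20(1−ω_c) = −76(0−ω_c)  ⇒  96ω_c = 20  ⇒  ω_c = 5/24
  ⇒ ω_c²/ω_s² = 5/24
Coupling ω_s² = ω_c¹ ⇒ overall = 32/45 × 5/24 = 4/27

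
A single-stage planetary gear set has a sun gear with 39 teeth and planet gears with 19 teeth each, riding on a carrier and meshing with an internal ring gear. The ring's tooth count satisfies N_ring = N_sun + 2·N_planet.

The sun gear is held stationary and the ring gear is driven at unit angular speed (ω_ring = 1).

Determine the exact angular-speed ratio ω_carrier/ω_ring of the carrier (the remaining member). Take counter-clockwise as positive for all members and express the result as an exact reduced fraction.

N_ring = 39 + 2·19 = 77
39(ω_s−ω_c) = −77(ω_r−ω_c),  ω_s=0, ω_r=1
39(0−ω_c) = −77(1−ω_c)  ⇒  116ω_c = 77  ⇒  ω_c = 77/116
ω_c/ω_r = 77/116

77/116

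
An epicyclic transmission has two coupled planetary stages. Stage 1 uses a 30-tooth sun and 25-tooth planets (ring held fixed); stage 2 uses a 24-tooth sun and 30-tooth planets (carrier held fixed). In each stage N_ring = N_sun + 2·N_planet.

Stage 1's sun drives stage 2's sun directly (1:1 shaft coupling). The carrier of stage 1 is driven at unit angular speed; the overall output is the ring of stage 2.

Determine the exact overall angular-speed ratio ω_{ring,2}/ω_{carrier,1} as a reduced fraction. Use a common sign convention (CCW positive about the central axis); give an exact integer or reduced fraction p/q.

Stage 1: N_ring = 30 + 2·25 = 80
Stage 1: 30(ω_s−ω_c) = −80(ω_r−ω_c),  ω_r=0, ω_c=1
Stage 1: ω_s = 1 − (80/30)(0−1) = 11/3
  ⇒ ω_s¹/ω_c¹ = 11/3
Stage 2: N_ring = 24 + 2·30 = 84
Stage 2: 24(ω_s−ω_c) = −84(ω_r−ω_c),  ω_c=0, ω_s=1
Stage 2: ω_r = 0 − (24/84)(1−0) = -2/7
  ⇒ ω_r²/ω_s² = -2/7
Coupling ω_s² = ω_s¹ ⇒ overall = 11/3 × -2/7 = -22/21

-22/21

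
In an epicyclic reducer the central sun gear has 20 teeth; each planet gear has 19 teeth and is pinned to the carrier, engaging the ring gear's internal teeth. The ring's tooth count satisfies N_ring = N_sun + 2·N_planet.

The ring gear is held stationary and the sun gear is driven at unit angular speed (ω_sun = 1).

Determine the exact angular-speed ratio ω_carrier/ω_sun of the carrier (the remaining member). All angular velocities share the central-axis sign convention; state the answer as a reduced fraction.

N_ring = 20 + 2·19 = 58
20(ω_s−ω_c) = −58(ω_r−ω_c),  ω_r=0, ω_s=1
20(1−ω_c) = −58(0−ω_c)  ⇒  78ω_c = 20  ⇒  ω_c = 10/39
ω_c/ω_s = 10/39

10/39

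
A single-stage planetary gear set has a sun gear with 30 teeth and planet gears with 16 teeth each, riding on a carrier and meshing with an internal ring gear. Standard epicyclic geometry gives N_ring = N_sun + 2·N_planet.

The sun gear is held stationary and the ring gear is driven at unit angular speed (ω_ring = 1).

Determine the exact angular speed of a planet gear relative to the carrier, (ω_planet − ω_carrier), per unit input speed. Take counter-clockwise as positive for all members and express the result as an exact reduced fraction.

N_ring = 30 + 2·16 = 62
30(ω_s−ω_c) = −62(ω_r−ω_c),  ω_s=0, ω_r=1
30(0−ω_c) = −62(1−ω_c)  ⇒  92ω_c = 62  ⇒  ω_c = 31/46
sun–planet: 30·(0−31/46) = −16·(ω_p−ω_c)  ⇒  ω_p−ω_c = −(30/16)·(-31/46) = 465/368

465/368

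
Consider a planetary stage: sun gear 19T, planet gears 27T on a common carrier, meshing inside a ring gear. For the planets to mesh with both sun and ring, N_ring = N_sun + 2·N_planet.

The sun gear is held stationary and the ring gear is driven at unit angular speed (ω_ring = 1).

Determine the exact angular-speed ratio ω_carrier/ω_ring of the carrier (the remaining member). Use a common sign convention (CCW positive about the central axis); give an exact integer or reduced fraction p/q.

N_ring = 19 + 2·27 = 73
19(ω_s−ω_c) = −73(ω_r−ω_c),  ω_s=0, ω_r=1
19(0−ω_c) = −73(1−ω_c)  ⇒  92ω_c = 73  ⇒  ω_c = 73/92
ω_c/ω_r = 73/92

73/92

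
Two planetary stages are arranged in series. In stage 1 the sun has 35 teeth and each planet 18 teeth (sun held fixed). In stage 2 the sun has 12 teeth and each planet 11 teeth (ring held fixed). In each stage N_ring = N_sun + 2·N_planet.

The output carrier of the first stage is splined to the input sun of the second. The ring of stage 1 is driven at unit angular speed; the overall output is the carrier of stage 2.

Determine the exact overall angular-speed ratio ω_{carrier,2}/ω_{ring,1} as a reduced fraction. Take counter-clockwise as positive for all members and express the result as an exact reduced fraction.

213/1219

Stage 1: N_ring = 35 + 2·18 = 71
Stage 1: 35(ω_s−ω_c) = −71(ω_r−ω_c),  ω_s=0, ω_r=1
Stage 1: 35(0−ω_c) = −71(1−ω_c)  ⇒  106ω_c = 71  ⇒  ω_c = 71/106
  ⇒ ω_c¹/ω_r¹ = 71/106
Stage 2: N_ring = 12 + 2·11 = 34
Stage 2: 12(ω_s−ω_c) = −34(ω_r−ω_c),  ω_r=0, ω_s=1
Stage 2: 12(1−ω_c) = −34(0−ω_c)  ⇒  46ω_c = 12  ⇒  ω_c = 6/23
  ⇒ ω_c²/ω_s² = 6/23
Coupling ω_s² = ω_c¹ ⇒ overall = 71/106 × 6/23 = 213/1219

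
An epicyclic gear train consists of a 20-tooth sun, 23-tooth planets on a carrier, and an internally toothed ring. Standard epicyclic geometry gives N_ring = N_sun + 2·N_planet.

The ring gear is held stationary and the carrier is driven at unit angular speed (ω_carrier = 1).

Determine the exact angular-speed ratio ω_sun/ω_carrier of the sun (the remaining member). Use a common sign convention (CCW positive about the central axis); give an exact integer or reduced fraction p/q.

43/10

N_ring = 20 + 2·23 = 66
20(ω_s−ω_c) = −66(ω_r−ω_c),  ω_r=0, ω_c=1
ω_s = 1 − (66/20)(0−1) = 43/10
ω_s/ω_c = 43/10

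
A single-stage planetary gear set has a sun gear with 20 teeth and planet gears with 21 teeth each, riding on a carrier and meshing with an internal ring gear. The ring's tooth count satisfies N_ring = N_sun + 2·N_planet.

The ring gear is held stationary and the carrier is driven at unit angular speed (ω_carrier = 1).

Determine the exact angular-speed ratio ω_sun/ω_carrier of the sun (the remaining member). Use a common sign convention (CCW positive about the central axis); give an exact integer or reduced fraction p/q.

N_ring = 20 + 2·21 = 62
20(ω_s−ω_c) = −62(ω_r−ω_c),  ω_r=0, ω_c=1
ω_s = 1 − (62/20)(0−1) = 41/10
ω_s/ω_c = 41/10

41/10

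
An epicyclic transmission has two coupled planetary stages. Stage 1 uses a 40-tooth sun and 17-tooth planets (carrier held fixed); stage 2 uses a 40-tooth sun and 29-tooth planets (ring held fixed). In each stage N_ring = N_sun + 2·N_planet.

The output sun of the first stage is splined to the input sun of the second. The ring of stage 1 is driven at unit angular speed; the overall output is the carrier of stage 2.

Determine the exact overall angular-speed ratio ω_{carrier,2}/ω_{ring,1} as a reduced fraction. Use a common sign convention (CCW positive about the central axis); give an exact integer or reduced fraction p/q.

-37/69

Stage 1: N_ring = 40 + 2·17 = 74
Stage 1: 40(ω_s−ω_c) = −74(ω_r−ω_c),  ω_c=0, ω_r=1
Stage 1: ω_s = 0 − (74/40)(1−0) = -37/20
  ⇒ ω_s¹/ω_r¹ = -37/20
Stage 2: N_ring = 40 + 2·29 = 98
Stage 2: 40(ω_s−ω_c) = −98(ω_r−ω_c),  ω_r=0, ω_s=1
Stage 2: 40(1−ω_c) = −98(0−ω_c)  ⇒  138ω_c = 40  ⇒  ω_c = 20/69
  ⇒ ω_c²/ω_s² = 20/69
Coupling ω_s² = ω_s¹ ⇒ overall = -37/20 × 20/69 = -37/69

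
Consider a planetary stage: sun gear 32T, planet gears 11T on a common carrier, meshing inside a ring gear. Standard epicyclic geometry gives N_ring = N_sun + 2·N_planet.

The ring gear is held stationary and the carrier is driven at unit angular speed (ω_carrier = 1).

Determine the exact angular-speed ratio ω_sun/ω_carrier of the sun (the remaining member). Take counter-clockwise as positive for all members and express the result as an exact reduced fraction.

43/16

N_ring = 32 + 2·11 = 54
32(ω_s−ω_c) = −54(ω_r−ω_c),  ω_r=0, ω_c=1
ω_s = 1 − (54/32)(0−1) = 43/16
ω_s/ω_c = 43/16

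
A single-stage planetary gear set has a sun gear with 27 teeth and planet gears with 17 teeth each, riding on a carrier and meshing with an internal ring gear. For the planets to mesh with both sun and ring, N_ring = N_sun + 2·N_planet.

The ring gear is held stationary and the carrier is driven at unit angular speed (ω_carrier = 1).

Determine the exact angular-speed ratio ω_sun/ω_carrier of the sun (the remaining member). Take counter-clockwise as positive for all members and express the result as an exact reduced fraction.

N_ring = 27 + 2·17 = 61
27(ω_s−ω_c) = −61(ω_r−ω_c),  ω_r=0, ω_c=1
ω_s = 1 − (61/27)(0−1) = 88/27
ω_s/ω_c = 88/27

88/27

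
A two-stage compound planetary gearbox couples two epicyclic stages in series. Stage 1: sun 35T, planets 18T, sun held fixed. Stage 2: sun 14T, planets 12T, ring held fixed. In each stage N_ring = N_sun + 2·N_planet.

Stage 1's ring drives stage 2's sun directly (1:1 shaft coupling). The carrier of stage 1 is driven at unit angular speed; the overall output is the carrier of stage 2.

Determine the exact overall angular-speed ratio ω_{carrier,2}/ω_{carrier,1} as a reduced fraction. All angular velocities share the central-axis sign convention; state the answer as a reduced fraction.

371/923

Stage 1: N_ring = 35 + 2·18 = 71
Stage 1: 35(ω_s−ω_c) = −71(ω_r−ω_c),  ω_s=0, ω_c=1
Stage 1: ω_r = 1 − (35/71)(0−1) = 106/71
  ⇒ ω_r¹/ω_c¹ = 106/71
Stage 2: N_ring = 14 + 2·12 = 38
Stage 2: 14(ω_s−ω_c) = −38(ω_r−ω_c),  ω_r=0, ω_s=1
Stage 2: 14(1−ω_c) = −38(0−ω_c)  ⇒  52ω_c = 14  ⇒  ω_c = 7/26
  ⇒ ω_c²/ω_s² = 7/26
Coupling ω_s² = ω_r¹ ⇒ overall = 106/71 × 7/26 = 371/923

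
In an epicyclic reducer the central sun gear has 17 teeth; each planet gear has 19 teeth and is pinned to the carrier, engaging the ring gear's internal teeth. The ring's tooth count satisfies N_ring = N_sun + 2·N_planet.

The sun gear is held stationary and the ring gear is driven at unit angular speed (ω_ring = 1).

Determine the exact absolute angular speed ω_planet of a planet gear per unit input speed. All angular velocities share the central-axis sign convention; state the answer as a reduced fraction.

N_ring = 17 + 2·19 = 55
17(ω_s−ω_c) = −55(ω_r−ω_c),  ω_s=0, ω_r=1
17(0−ω_c) = −55(1−ω_c)  ⇒  72ω_c = 55  ⇒  ω_c = 55/72
sun–planet: 17·(0−55/72) = −19·(ω_p−ω_c)  ⇒  ω_p−ω_c = −(17/19)·(-55/72) = 935/1368
ω_p = 55/72 + 935/1368 = 55/38

55/38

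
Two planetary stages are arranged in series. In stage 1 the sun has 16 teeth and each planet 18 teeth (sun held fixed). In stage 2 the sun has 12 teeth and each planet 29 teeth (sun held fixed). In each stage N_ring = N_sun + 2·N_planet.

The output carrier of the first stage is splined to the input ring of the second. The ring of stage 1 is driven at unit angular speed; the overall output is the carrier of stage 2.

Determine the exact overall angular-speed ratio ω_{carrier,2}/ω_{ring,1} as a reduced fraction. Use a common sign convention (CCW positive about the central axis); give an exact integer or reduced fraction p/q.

455/697

Stage 1: N_ring = 16 + 2·18 = 52
Stage 1: 16(ω_s−ω_c) = −52(ω_r−ω_c),  ω_s=0, ω_r=1
Stage 1: 16(0−ω_c) = −52(1−ω_c)  ⇒  68ω_c = 52  ⇒  ω_c = 13/17
  ⇒ ω_c¹/ω_r¹ = 13/17
Stage 2: N_ring = 12 + 2·29 = 70
Stage 2: 12(ω_s−ω_c) = −70(ω_r−ω_c),  ω_s=0, ω_r=1
Stage 2: 12(0−ω_c) = −70(1−ω_c)  ⇒  82ω_c = 70  ⇒  ω_c = 35/41
  ⇒ ω_c²/ω_r² = 35/41
Coupling ω_r² = ω_c¹ ⇒ overall = 13/17 × 35/41 = 455/697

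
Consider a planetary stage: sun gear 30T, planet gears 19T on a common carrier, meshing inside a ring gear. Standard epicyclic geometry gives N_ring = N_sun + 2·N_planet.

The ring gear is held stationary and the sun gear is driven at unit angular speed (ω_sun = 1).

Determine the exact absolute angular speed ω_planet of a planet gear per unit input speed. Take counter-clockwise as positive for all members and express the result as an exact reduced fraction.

N_ring = 30 + 2·19 = 68
30(ω_s−ω_c) = −68(ω_r−ω_c),  ω_r=0, ω_s=1
30(1−ω_c) = −68(0−ω_c)  ⇒  98ω_c = 30  ⇒  ω_c = 15/49
sun–planet: 30·(1−15/49) = −19·(ω_p−ω_c)  ⇒  ω_p−ω_c = −(30/19)·(34/49) = -1020/931
ω_p = 15/49 − 1020/931 = -15/19

-15/19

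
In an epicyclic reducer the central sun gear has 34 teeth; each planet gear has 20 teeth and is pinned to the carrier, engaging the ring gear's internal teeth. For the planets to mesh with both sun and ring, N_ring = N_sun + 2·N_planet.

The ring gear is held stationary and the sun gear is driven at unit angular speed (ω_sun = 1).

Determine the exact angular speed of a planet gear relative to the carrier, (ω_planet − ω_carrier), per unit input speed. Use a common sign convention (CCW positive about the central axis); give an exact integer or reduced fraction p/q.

N_ring = 34 + 2·20 = 74
34(ω_s−ω_c) = −74(ω_r−ω_c),  ω_r=0, ω_s=1
34(1−ω_c) = −74(0−ω_c)  ⇒  108ω_c = 34  ⇒  ω_c = 17/54
sun–planet: 34·(1−17/54) = −20·(ω_p−ω_c)  ⇒  ω_p−ω_c = −(34/20)·(37/54) = -629/540

-629/540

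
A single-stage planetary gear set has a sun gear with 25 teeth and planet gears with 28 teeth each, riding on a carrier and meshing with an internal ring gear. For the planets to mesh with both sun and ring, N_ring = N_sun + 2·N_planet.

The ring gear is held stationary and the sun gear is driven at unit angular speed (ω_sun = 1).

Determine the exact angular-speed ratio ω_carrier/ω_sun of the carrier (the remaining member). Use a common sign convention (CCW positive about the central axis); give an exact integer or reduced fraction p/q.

N_ring = 25 + 2·28 = 81
25(ω_s−ω_c) = −81(ω_r−ω_c),  ω_r=0, ω_s=1
25(1−ω_c) = −81(0−ω_c)  ⇒  106ω_c = 25  ⇒  ω_c = 25/106
ω_c/ω_s = 25/106

25/106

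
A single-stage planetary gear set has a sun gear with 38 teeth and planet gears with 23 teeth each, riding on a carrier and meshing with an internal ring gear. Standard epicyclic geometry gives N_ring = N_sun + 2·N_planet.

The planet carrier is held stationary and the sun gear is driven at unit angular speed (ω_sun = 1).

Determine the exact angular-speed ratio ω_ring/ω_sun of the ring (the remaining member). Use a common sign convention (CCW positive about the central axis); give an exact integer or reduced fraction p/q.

-19/42

N_ring = 38 + 2·23 = 84
38(ω_s−ω_c) = −84(ω_r−ω_c),  ω_c=0, ω_s=1
ω_r = 0 − (38/84)(1−0) = -19/42
ω_r/ω_s = -19/42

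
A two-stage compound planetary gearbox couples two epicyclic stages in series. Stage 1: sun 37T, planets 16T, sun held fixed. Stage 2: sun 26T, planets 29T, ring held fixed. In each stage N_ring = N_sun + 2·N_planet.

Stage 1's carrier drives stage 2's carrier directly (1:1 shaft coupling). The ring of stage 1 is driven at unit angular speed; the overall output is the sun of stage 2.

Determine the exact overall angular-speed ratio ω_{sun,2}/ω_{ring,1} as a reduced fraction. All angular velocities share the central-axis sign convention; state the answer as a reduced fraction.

Stage 1: N_ring = 37 + 2·16 = 69
Stage 1: 37(ω_s−ω_c) = −69(ω_r−ω_c),  ω_s=0, ω_r=1
Stage 1: 37(0−ω_c) = −69(1−ω_c)  ⇒  106ω_c = 69  ⇒  ω_c = 69/106
  ⇒ ω_c¹/ω_r¹ = 69/106
Stage 2: N_ring = 26 + 2·29 = 84
Stage 2: 26(ω_s−ω_c) = −84(ω_r−ω_c),  ω_r=0, ω_c=1
Stage 2: ω_s = 1 − (84/26)(0−1) = 55/13
  ⇒ ω_s²/ω_c² = 55/13
Coupling ω_c² = ω_c¹ ⇒ overall = 69/106 × 55/13 = 3795/1378

3795/1378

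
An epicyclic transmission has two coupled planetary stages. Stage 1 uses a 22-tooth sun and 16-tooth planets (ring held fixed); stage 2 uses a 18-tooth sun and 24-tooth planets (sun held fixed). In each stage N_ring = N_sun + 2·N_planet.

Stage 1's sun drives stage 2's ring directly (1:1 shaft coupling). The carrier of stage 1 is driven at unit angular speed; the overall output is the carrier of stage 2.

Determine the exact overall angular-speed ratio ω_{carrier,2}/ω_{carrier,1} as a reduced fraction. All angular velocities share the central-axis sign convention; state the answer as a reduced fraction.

19/7

Stage 1: N_ring = 22 + 2·16 = 54
Stage 1: 22(ω_s−ω_c) = −54(ω_r−ω_c),  ω_r=0, ω_c=1
Stage 1: ω_s = 1 − (54/22)(0−1) = 38/11
  ⇒ ω_s¹/ω_c¹ = 38/11
Stage 2: N_ring = 18 + 2·24 = 66
Stage 2: 18(ω_s−ω_c) = −66(ω_r−ω_c),  ω_s=0, ω_r=1
Stage 2: 18(0−ω_c) = −66(1−ω_c)  ⇒  84ω_c = 66  ⇒  ω_c = 11/14
  ⇒ ω_c²/ω_r² = 11/14
Coupling ω_r² = ω_s¹ ⇒ overall = 38/11 × 11/14 = 19/7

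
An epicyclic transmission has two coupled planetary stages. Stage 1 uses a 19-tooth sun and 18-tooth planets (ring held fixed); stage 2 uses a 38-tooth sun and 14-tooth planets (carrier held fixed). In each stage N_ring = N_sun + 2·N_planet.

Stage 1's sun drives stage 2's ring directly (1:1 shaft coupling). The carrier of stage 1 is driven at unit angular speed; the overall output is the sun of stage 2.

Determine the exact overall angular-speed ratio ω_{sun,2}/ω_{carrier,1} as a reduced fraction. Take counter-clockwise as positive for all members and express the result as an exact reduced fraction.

Stage 1: N_ring = 19 + 2·18 = 55
Stage 1: 19(ω_s−ω_c) = −55(ω_r−ω_c),  ω_r=0, ω_c=1
Stage 1: ω_s = 1 − (55/19)(0−1) = 74/19
  ⇒ ω_s¹/ω_c¹ = 74/19
Stage 2: N_ring = 38 + 2·14 = 66
Stage 2: 38(ω_s−ω_c) = −66(ω_r−ω_c),  ω_c=0, ω_r=1
Stage 2: ω_s = 0 − (66/38)(1−0) = -33/19
  ⇒ ω_s²/ω_r² = -33/19
Coupling ω_r² = ω_s¹ ⇒ overall = 74/19 × -33/19 = -2442/361

-2442/361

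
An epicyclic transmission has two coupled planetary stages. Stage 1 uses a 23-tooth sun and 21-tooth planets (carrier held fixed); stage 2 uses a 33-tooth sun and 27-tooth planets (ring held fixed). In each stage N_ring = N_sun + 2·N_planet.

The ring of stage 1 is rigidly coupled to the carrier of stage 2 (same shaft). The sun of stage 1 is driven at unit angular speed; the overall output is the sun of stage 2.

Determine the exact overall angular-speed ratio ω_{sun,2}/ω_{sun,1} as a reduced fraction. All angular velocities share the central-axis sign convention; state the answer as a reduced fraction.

-184/143

Stage 1: N_ring = 23 + 2·21 = 65
Stage 1: 23(ω_s−ω_c) = −65(ω_r−ω_c),  ω_c=0, ω_s=1
Stage 1: ω_r = 0 − (23/65)(1−0) = -23/65
  ⇒ ω_r¹/ω_s¹ = -23/65
Stage 2: N_ring = 33 + 2·27 = 87
Stage 2: 33(ω_s−ω_c) = −87(ω_r−ω_c),  ω_r=0, ω_c=1
Stage 2: ω_s = 1 − (87/33)(0−1) = 40/11
  ⇒ ω_s²/ω_c² = 40/11
Coupling ω_c² = ω_r¹ ⇒ overall = -23/65 × 40/11 = -184/143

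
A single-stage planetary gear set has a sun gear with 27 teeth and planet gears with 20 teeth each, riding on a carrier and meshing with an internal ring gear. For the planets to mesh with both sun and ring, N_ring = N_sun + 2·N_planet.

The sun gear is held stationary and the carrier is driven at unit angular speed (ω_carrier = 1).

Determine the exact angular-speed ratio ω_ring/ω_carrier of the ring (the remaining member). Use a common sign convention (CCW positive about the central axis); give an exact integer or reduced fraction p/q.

N_ring = 27 + 2·20 = 67
27(ω_s−ω_c) = −67(ω_r−ω_c),  ω_s=0, ω_c=1
ω_r = 1 − (27/67)(0−1) = 94/67
ω_r/ω_c = 94/67

94/67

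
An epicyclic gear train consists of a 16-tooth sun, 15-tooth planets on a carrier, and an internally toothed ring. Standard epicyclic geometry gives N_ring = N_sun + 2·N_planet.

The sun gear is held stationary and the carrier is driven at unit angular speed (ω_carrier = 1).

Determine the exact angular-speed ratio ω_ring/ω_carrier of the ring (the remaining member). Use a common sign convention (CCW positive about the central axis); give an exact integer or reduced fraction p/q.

N_ring = 16 + 2·15 = 46
16(ω_s−ω_c) = −46(ω_r−ω_c),  ω_s=0, ω_c=1
ω_r = 1 − (16/46)(0−1) = 31/23
ω_r/ω_c = 31/23

31/23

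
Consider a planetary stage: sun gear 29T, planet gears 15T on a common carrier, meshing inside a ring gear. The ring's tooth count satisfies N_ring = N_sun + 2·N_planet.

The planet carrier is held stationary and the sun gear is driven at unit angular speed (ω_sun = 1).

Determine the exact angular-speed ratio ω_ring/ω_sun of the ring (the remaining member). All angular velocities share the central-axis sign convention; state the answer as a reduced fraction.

-29/59

N_ring = 29 + 2·15 = 59
29(ω_s−ω_c) = −59(ω_r−ω_c),  ω_c=0, ω_s=1
ω_r = 0 − (29/59)(1−0) = -29/59
ω_r/ω_s = -29/59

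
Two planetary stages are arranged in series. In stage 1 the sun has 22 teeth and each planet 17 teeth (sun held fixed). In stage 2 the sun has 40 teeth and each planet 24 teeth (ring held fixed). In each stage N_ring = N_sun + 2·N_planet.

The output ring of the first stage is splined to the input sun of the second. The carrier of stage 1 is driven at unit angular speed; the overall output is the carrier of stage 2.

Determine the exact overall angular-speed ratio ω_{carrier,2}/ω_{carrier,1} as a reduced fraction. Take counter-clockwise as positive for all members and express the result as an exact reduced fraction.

195/448

Stage 1: N_ring = 22 + 2·17 = 56
Stage 1: 22(ω_s−ω_c) = −56(ω_r−ω_c),  ω_s=0, ω_c=1
Stage 1: ω_r = 1 − (22/56)(0−1) = 39/28
  ⇒ ω_r¹/ω_c¹ = 39/28
Stage 2: N_ring = 40 + 2·24 = 88
Stage 2: 40(ω_s−ω_c) = −88(ω_r−ω_c),  ω_r=0, ω_s=1
Stage 2: 40(1−ω_c) = −88(0−ω_c)  ⇒  128ω_c = 40  ⇒  ω_c = 5/16
  ⇒ ω_c²/ω_s² = 5/16
Coupling ω_s² = ω_r¹ ⇒ overall = 39/28 × 5/16 = 195/448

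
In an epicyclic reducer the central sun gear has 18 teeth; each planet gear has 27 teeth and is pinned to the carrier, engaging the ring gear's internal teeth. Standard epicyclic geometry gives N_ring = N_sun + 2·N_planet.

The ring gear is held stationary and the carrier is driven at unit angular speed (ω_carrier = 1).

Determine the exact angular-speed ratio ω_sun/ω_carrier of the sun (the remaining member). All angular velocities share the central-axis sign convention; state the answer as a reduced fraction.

5

N_ring = 18 + 2·27 = 72
18(ω_s−ω_c) = −72(ω_r−ω_c),  ω_r=0, ω_c=1
ω_s = 1 − (72/18)(0−1) = 5
ω_s/ω_c = 5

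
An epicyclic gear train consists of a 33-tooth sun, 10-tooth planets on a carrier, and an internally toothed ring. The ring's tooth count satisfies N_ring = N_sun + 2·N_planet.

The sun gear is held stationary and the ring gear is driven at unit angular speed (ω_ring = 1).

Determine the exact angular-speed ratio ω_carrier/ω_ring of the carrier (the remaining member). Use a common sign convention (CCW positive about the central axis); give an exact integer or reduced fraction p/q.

53/86

N_ring = 33 + 2·10 = 53
33(ω_s−ω_c) = −53(ω_r−ω_c),  ω_s=0, ω_r=1
33(0−ω_c) = −53(1−ω_c)  ⇒  86ω_c = 53  ⇒  ω_c = 53/86
ω_c/ω_r = 53/86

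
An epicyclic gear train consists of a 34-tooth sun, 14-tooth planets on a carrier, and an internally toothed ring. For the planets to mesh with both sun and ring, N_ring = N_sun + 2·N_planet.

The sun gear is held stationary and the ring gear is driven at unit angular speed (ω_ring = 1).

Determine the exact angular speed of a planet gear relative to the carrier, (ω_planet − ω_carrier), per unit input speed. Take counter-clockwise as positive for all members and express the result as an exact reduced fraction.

N_ring = 34 + 2·14 = 62
34(ω_s−ω_c) = −62(ω_r−ω_c),  ω_s=0, ω_r=1
34(0−ω_c) = −62(1−ω_c)  ⇒  96ω_c = 62  ⇒  ω_c = 31/48
sun–planet: 34·(0−31/48) = −14·(ω_p−ω_c)  ⇒  ω_p−ω_c = −(34/14)·(-31/48) = 527/336

527/336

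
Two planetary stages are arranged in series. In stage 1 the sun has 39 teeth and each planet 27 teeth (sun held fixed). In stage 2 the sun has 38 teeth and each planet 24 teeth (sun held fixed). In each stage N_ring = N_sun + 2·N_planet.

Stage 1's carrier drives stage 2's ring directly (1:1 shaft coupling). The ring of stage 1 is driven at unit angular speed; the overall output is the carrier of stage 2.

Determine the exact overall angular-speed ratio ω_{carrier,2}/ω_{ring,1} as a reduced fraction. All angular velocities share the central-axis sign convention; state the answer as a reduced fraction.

Stage 1: N_ring = 39 + 2·27 = 93
Stage 1: 39(ω_s−ω_c) = −93(ω_r−ω_c),  ω_s=0, ω_r=1
Stage 1: 39(0−ω_c) = −93(1−ω_c)  ⇒  132ω_c = 93  ⇒  ω_c = 31/44
  ⇒ ω_c¹/ω_r¹ = 31/44
Stage 2: N_ring = 38 + 2·24 = 86
Stage 2: 38(ω_s−ω_c) = −86(ω_r−ω_c),  ω_s=0, ω_r=1
Stage 2: 38(0−ω_c) = −86(1−ω_c)  ⇒  124ω_c = 86  ⇒  ω_c = 43/62
  ⇒ ω_c²/ω_r² = 43/62
Coupling ω_r² = ω_c¹ ⇒ overall = 31/44 × 43/62 = 43/88

43/88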